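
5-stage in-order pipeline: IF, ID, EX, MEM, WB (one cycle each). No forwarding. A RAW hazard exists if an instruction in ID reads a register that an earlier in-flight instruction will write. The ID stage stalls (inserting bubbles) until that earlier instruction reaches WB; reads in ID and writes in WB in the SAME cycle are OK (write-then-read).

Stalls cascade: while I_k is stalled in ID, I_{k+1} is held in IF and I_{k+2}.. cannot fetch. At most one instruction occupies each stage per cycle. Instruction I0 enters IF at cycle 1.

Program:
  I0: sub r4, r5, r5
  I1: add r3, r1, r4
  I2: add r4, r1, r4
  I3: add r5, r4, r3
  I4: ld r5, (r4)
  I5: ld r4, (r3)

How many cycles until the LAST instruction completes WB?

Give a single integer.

Answer: 14

Derivation:
I0 sub r4 <- r5,r5: IF@1 ID@2 stall=0 (-) EX@3 MEM@4 WB@5
I1 add r3 <- r1,r4: IF@2 ID@3 stall=2 (RAW on I0.r4 (WB@5)) EX@6 MEM@7 WB@8
I2 add r4 <- r1,r4: IF@3 ID@6 stall=0 (-) EX@7 MEM@8 WB@9
I3 add r5 <- r4,r3: IF@6 ID@7 stall=2 (RAW on I2.r4 (WB@9)) EX@10 MEM@11 WB@12
I4 ld r5 <- r4: IF@7 ID@10 stall=0 (-) EX@11 MEM@12 WB@13
I5 ld r4 <- r3: IF@10 ID@11 stall=0 (-) EX@12 MEM@13 WB@14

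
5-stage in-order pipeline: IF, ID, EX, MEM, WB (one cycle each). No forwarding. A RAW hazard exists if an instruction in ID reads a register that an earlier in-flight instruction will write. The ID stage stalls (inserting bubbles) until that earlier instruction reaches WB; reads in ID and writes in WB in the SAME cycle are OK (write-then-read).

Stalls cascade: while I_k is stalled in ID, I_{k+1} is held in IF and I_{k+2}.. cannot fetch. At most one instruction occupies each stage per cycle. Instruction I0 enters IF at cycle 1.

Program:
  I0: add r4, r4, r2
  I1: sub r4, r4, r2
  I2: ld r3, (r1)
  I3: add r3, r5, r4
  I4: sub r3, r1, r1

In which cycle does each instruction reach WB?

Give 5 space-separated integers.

Answer: 5 8 9 11 12

Derivation:
I0 add r4 <- r4,r2: IF@1 ID@2 stall=0 (-) EX@3 MEM@4 WB@5
I1 sub r4 <- r4,r2: IF@2 ID@3 stall=2 (RAW on I0.r4 (WB@5)) EX@6 MEM@7 WB@8
I2 ld r3 <- r1: IF@3 ID@6 stall=0 (-) EX@7 MEM@8 WB@9
I3 add r3 <- r5,r4: IF@6 ID@7 stall=1 (RAW on I1.r4 (WB@8)) EX@9 MEM@10 WB@11
I4 sub r3 <- r1,r1: IF@7 ID@9 stall=0 (-) EX@10 MEM@11 WB@12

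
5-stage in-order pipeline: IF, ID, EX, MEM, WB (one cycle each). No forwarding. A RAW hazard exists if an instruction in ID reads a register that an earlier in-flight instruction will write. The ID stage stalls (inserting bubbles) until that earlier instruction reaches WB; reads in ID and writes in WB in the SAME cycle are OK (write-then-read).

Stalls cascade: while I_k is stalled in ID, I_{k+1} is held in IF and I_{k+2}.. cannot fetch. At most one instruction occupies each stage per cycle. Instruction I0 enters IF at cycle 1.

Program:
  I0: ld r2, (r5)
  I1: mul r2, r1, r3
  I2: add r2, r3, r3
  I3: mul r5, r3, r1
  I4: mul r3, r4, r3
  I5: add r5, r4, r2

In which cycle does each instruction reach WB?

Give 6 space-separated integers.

Answer: 5 6 7 8 9 10

Derivation:
I0 ld r2 <- r5: IF@1 ID@2 stall=0 (-) EX@3 MEM@4 WB@5
I1 mul r2 <- r1,r3: IF@2 ID@3 stall=0 (-) EX@4 MEM@5 WB@6
I2 add r2 <- r3,r3: IF@3 ID@4 stall=0 (-) EX@5 MEM@6 WB@7
I3 mul r5 <- r3,r1: IF@4 ID@5 stall=0 (-) EX@6 MEM@7 WB@8
I4 mul r3 <- r4,r3: IF@5 ID@6 stall=0 (-) EX@7 MEM@8 WB@9
I5 add r5 <- r4,r2: IF@6 ID@7 stall=0 (-) EX@8 MEM@9 WB@10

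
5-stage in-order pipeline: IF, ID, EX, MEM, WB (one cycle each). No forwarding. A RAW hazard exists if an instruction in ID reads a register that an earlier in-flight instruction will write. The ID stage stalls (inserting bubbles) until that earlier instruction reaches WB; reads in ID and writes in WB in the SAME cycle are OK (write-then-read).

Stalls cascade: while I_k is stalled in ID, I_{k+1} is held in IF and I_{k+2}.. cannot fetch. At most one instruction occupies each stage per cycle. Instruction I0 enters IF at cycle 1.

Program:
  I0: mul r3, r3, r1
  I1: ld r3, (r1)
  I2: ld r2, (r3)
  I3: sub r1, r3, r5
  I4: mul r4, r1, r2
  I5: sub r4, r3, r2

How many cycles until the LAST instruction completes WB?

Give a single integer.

Answer: 14

Derivation:
I0 mul r3 <- r3,r1: IF@1 ID@2 stall=0 (-) EX@3 MEM@4 WB@5
I1 ld r3 <- r1: IF@2 ID@3 stall=0 (-) EX@4 MEM@5 WB@6
I2 ld r2 <- r3: IF@3 ID@4 stall=2 (RAW on I1.r3 (WB@6)) EX@7 MEM@8 WB@9
I3 sub r1 <- r3,r5: IF@4 ID@7 stall=0 (-) EX@8 MEM@9 WB@10
I4 mul r4 <- r1,r2: IF@7 ID@8 stall=2 (RAW on I3.r1 (WB@10)) EX@11 MEM@12 WB@13
I5 sub r4 <- r3,r2: IF@8 ID@11 stall=0 (-) EX@12 MEM@13 WB@14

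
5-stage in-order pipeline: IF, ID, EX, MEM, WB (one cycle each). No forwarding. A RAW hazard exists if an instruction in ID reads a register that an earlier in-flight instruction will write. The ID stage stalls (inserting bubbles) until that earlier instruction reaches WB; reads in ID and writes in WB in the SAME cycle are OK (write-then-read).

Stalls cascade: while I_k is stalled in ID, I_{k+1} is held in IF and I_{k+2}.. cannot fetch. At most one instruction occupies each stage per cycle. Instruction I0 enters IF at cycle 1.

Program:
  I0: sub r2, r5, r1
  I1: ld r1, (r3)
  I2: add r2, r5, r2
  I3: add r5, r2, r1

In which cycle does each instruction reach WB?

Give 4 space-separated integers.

I0 sub r2 <- r5,r1: IF@1 ID@2 stall=0 (-) EX@3 MEM@4 WB@5
I1 ld r1 <- r3: IF@2 ID@3 stall=0 (-) EX@4 MEM@5 WB@6
I2 add r2 <- r5,r2: IF@3 ID@4 stall=1 (RAW on I0.r2 (WB@5)) EX@6 MEM@7 WB@8
I3 add r5 <- r2,r1: IF@4 ID@6 stall=2 (RAW on I2.r2 (WB@8)) EX@9 MEM@10 WB@11

Answer: 5 6 8 11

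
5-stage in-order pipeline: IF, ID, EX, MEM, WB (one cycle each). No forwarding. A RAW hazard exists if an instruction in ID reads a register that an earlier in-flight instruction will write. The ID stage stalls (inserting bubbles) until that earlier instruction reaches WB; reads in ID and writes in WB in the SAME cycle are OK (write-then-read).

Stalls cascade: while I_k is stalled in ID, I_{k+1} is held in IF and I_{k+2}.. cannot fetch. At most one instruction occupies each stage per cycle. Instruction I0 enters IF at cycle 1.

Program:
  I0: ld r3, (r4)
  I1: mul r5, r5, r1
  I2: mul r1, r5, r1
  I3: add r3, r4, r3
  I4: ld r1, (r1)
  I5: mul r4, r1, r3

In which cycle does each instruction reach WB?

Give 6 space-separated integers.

Answer: 5 6 9 10 12 15

Derivation:
I0 ld r3 <- r4: IF@1 ID@2 stall=0 (-) EX@3 MEM@4 WB@5
I1 mul r5 <- r5,r1: IF@2 ID@3 stall=0 (-) EX@4 MEM@5 WB@6
I2 mul r1 <- r5,r1: IF@3 ID@4 stall=2 (RAW on I1.r5 (WB@6)) EX@7 MEM@8 WB@9
I3 add r3 <- r4,r3: IF@4 ID@7 stall=0 (-) EX@8 MEM@9 WB@10
I4 ld r1 <- r1: IF@7 ID@8 stall=1 (RAW on I2.r1 (WB@9)) EX@10 MEM@11 WB@12
I5 mul r4 <- r1,r3: IF@8 ID@10 stall=2 (RAW on I4.r1 (WB@12)) EX@13 MEM@14 WB@15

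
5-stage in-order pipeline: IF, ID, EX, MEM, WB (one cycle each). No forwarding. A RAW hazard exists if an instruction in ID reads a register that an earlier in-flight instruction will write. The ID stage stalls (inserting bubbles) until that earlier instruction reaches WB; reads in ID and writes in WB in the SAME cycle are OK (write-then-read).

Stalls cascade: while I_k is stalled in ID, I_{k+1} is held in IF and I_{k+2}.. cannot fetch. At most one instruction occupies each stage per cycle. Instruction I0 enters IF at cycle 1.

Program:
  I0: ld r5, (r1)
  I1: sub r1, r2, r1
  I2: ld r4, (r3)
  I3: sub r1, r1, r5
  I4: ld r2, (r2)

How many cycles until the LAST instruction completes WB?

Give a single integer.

I0 ld r5 <- r1: IF@1 ID@2 stall=0 (-) EX@3 MEM@4 WB@5
I1 sub r1 <- r2,r1: IF@2 ID@3 stall=0 (-) EX@4 MEM@5 WB@6
I2 ld r4 <- r3: IF@3 ID@4 stall=0 (-) EX@5 MEM@6 WB@7
I3 sub r1 <- r1,r5: IF@4 ID@5 stall=1 (RAW on I1.r1 (WB@6)) EX@7 MEM@8 WB@9
I4 ld r2 <- r2: IF@5 ID@7 stall=0 (-) EX@8 MEM@9 WB@10

Answer: 10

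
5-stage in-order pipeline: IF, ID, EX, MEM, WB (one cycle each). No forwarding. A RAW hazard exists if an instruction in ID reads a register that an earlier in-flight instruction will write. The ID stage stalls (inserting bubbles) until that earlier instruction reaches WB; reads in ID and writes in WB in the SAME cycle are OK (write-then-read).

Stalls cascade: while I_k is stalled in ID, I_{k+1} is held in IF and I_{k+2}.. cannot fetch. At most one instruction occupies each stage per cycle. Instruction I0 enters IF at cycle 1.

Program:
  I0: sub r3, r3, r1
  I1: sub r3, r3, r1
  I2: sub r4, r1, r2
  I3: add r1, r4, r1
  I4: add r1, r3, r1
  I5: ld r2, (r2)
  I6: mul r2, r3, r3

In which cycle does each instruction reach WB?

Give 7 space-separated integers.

Answer: 5 8 9 12 15 16 17

Derivation:
I0 sub r3 <- r3,r1: IF@1 ID@2 stall=0 (-) EX@3 MEM@4 WB@5
I1 sub r3 <- r3,r1: IF@2 ID@3 stall=2 (RAW on I0.r3 (WB@5)) EX@6 MEM@7 WB@8
I2 sub r4 <- r1,r2: IF@3 ID@6 stall=0 (-) EX@7 MEM@8 WB@9
I3 add r1 <- r4,r1: IF@6 ID@7 stall=2 (RAW on I2.r4 (WB@9)) EX@10 MEM@11 WB@12
I4 add r1 <- r3,r1: IF@7 ID@10 stall=2 (RAW on I3.r1 (WB@12)) EX@13 MEM@14 WB@15
I5 ld r2 <- r2: IF@10 ID@13 stall=0 (-) EX@14 MEM@15 WB@16
I6 mul r2 <- r3,r3: IF@13 ID@14 stall=0 (-) EX@15 MEM@16 WB@17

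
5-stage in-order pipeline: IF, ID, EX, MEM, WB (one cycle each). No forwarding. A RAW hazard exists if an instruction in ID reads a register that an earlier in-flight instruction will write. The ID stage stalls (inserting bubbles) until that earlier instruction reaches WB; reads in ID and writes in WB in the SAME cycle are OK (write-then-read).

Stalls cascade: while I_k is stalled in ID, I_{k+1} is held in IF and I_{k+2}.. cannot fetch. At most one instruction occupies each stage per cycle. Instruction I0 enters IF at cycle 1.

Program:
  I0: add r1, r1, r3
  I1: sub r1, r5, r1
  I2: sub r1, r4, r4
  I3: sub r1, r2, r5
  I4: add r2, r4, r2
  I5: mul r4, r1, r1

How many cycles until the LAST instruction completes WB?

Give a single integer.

Answer: 13

Derivation:
I0 add r1 <- r1,r3: IF@1 ID@2 stall=0 (-) EX@3 MEM@4 WB@5
I1 sub r1 <- r5,r1: IF@2 ID@3 stall=2 (RAW on I0.r1 (WB@5)) EX@6 MEM@7 WB@8
I2 sub r1 <- r4,r4: IF@3 ID@6 stall=0 (-) EX@7 MEM@8 WB@9
I3 sub r1 <- r2,r5: IF@6 ID@7 stall=0 (-) EX@8 MEM@9 WB@10
I4 add r2 <- r4,r2: IF@7 ID@8 stall=0 (-) EX@9 MEM@10 WB@11
I5 mul r4 <- r1,r1: IF@8 ID@9 stall=1 (RAW on I3.r1 (WB@10)) EX@11 MEM@12 WB@13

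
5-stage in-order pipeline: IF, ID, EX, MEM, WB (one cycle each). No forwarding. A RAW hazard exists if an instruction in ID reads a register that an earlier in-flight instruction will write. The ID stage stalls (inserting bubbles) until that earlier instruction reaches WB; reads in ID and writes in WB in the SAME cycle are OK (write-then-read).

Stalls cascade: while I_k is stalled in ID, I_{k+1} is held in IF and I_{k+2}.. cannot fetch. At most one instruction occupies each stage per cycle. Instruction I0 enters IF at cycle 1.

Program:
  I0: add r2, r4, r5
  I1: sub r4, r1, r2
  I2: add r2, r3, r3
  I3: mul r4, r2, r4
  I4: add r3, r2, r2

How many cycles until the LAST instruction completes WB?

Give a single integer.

I0 add r2 <- r4,r5: IF@1 ID@2 stall=0 (-) EX@3 MEM@4 WB@5
I1 sub r4 <- r1,r2: IF@2 ID@3 stall=2 (RAW on I0.r2 (WB@5)) EX@6 MEM@7 WB@8
I2 add r2 <- r3,r3: IF@3 ID@6 stall=0 (-) EX@7 MEM@8 WB@9
I3 mul r4 <- r2,r4: IF@6 ID@7 stall=2 (RAW on I2.r2 (WB@9)) EX@10 MEM@11 WB@12
I4 add r3 <- r2,r2: IF@7 ID@10 stall=0 (-) EX@11 MEM@12 WB@13

Answer: 13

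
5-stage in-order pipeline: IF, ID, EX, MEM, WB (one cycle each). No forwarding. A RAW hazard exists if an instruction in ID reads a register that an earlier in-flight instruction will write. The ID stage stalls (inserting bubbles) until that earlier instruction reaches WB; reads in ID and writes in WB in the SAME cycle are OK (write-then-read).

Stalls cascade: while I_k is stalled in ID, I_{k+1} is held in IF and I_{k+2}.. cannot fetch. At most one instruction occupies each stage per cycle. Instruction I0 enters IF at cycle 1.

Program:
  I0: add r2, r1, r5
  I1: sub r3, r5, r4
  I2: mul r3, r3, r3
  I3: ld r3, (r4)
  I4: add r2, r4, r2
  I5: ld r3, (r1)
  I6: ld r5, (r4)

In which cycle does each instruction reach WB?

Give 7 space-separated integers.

I0 add r2 <- r1,r5: IF@1 ID@2 stall=0 (-) EX@3 MEM@4 WB@5
I1 sub r3 <- r5,r4: IF@2 ID@3 stall=0 (-) EX@4 MEM@5 WB@6
I2 mul r3 <- r3,r3: IF@3 ID@4 stall=2 (RAW on I1.r3 (WB@6)) EX@7 MEM@8 WB@9
I3 ld r3 <- r4: IF@4 ID@7 stall=0 (-) EX@8 MEM@9 WB@10
I4 add r2 <- r4,r2: IF@7 ID@8 stall=0 (-) EX@9 MEM@10 WB@11
I5 ld r3 <- r1: IF@8 ID@9 stall=0 (-) EX@10 MEM@11 WB@12
I6 ld r5 <- r4: IF@9 ID@10 stall=0 (-) EX@11 MEM@12 WB@13

Answer: 5 6 9 10 11 12 13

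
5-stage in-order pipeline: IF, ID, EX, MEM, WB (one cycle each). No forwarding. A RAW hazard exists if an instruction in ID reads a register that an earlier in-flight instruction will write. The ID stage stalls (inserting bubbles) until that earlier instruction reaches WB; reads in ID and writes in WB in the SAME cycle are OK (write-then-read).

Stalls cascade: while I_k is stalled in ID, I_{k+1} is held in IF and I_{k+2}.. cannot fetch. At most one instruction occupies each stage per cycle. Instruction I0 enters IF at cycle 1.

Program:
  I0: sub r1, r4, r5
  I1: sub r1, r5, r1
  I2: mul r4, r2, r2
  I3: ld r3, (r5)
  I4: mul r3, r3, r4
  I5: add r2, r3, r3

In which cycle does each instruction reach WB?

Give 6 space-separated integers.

I0 sub r1 <- r4,r5: IF@1 ID@2 stall=0 (-) EX@3 MEM@4 WB@5
I1 sub r1 <- r5,r1: IF@2 ID@3 stall=2 (RAW on I0.r1 (WB@5)) EX@6 MEM@7 WB@8
I2 mul r4 <- r2,r2: IF@3 ID@6 stall=0 (-) EX@7 MEM@8 WB@9
I3 ld r3 <- r5: IF@6 ID@7 stall=0 (-) EX@8 MEM@9 WB@10
I4 mul r3 <- r3,r4: IF@7 ID@8 stall=2 (RAW on I3.r3 (WB@10)) EX@11 MEM@12 WB@13
I5 add r2 <- r3,r3: IF@8 ID@11 stall=2 (RAW on I4.r3 (WB@13)) EX@14 MEM@15 WB@16

Answer: 5 8 9 10 13 16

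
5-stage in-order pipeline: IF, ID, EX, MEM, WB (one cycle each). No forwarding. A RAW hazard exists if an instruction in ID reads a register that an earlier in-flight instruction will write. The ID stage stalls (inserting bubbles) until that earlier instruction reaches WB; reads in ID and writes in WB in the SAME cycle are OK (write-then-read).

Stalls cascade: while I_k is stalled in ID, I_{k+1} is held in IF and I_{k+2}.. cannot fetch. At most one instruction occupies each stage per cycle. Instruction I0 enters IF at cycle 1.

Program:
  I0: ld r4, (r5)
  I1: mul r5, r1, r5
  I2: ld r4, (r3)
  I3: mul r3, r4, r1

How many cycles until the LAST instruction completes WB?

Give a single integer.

I0 ld r4 <- r5: IF@1 ID@2 stall=0 (-) EX@3 MEM@4 WB@5
I1 mul r5 <- r1,r5: IF@2 ID@3 stall=0 (-) EX@4 MEM@5 WB@6
I2 ld r4 <- r3: IF@3 ID@4 stall=0 (-) EX@5 MEM@6 WB@7
I3 mul r3 <- r4,r1: IF@4 ID@5 stall=2 (RAW on I2.r4 (WB@7)) EX@8 MEM@9 WB@10

Answer: 10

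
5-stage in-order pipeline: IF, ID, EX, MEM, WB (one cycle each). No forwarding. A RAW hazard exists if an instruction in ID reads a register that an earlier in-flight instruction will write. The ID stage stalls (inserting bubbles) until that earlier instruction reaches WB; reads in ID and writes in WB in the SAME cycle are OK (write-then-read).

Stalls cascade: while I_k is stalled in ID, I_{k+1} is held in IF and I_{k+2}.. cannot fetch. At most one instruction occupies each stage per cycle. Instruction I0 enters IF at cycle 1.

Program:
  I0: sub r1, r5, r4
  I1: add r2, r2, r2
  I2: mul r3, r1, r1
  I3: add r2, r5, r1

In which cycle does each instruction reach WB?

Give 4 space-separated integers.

I0 sub r1 <- r5,r4: IF@1 ID@2 stall=0 (-) EX@3 MEM@4 WB@5
I1 add r2 <- r2,r2: IF@2 ID@3 stall=0 (-) EX@4 MEM@5 WB@6
I2 mul r3 <- r1,r1: IF@3 ID@4 stall=1 (RAW on I0.r1 (WB@5)) EX@6 MEM@7 WB@8
I3 add r2 <- r5,r1: IF@4 ID@6 stall=0 (-) EX@7 MEM@8 WB@9

Answer: 5 6 8 9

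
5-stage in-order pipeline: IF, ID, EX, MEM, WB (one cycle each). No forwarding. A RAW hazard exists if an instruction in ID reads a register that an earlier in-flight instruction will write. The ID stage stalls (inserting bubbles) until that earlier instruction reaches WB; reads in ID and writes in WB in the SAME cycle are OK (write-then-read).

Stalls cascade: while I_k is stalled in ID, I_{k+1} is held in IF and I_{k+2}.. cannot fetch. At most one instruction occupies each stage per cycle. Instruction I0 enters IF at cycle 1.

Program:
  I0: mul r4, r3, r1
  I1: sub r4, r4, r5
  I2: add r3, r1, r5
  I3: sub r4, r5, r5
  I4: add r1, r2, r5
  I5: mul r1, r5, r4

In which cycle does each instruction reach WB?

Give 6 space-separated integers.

I0 mul r4 <- r3,r1: IF@1 ID@2 stall=0 (-) EX@3 MEM@4 WB@5
I1 sub r4 <- r4,r5: IF@2 ID@3 stall=2 (RAW on I0.r4 (WB@5)) EX@6 MEM@7 WB@8
I2 add r3 <- r1,r5: IF@3 ID@6 stall=0 (-) EX@7 MEM@8 WB@9
I3 sub r4 <- r5,r5: IF@6 ID@7 stall=0 (-) EX@8 MEM@9 WB@10
I4 add r1 <- r2,r5: IF@7 ID@8 stall=0 (-) EX@9 MEM@10 WB@11
I5 mul r1 <- r5,r4: IF@8 ID@9 stall=1 (RAW on I3.r4 (WB@10)) EX@11 MEM@12 WB@13

Answer: 5 8 9 10 11 13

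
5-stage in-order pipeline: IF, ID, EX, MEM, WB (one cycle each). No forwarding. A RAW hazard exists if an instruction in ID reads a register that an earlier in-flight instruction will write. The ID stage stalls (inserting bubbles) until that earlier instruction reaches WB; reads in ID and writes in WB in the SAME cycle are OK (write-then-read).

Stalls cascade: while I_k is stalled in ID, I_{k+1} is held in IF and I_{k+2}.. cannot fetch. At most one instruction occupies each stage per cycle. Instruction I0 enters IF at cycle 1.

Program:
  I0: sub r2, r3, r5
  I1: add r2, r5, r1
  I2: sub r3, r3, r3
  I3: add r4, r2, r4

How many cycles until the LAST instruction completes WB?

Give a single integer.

Answer: 9

Derivation:
I0 sub r2 <- r3,r5: IF@1 ID@2 stall=0 (-) EX@3 MEM@4 WB@5
I1 add r2 <- r5,r1: IF@2 ID@3 stall=0 (-) EX@4 MEM@5 WB@6
I2 sub r3 <- r3,r3: IF@3 ID@4 stall=0 (-) EX@5 MEM@6 WB@7
I3 add r4 <- r2,r4: IF@4 ID@5 stall=1 (RAW on I1.r2 (WB@6)) EX@7 MEM@8 WB@9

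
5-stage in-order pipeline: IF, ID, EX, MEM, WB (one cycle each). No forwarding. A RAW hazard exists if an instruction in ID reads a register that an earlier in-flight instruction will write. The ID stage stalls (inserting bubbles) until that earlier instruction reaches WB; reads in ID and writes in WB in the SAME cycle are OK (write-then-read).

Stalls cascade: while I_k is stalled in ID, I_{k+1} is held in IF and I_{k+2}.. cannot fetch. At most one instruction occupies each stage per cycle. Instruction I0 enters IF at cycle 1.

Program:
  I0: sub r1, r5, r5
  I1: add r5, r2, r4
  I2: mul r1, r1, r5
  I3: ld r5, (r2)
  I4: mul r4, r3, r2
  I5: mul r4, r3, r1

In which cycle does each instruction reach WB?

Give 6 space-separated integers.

I0 sub r1 <- r5,r5: IF@1 ID@2 stall=0 (-) EX@3 MEM@4 WB@5
I1 add r5 <- r2,r4: IF@2 ID@3 stall=0 (-) EX@4 MEM@5 WB@6
I2 mul r1 <- r1,r5: IF@3 ID@4 stall=2 (RAW on I1.r5 (WB@6)) EX@7 MEM@8 WB@9
I3 ld r5 <- r2: IF@4 ID@7 stall=0 (-) EX@8 MEM@9 WB@10
I4 mul r4 <- r3,r2: IF@7 ID@8 stall=0 (-) EX@9 MEM@10 WB@11
I5 mul r4 <- r3,r1: IF@8 ID@9 stall=0 (-) EX@10 MEM@11 WB@12

Answer: 5 6 9 10 11 12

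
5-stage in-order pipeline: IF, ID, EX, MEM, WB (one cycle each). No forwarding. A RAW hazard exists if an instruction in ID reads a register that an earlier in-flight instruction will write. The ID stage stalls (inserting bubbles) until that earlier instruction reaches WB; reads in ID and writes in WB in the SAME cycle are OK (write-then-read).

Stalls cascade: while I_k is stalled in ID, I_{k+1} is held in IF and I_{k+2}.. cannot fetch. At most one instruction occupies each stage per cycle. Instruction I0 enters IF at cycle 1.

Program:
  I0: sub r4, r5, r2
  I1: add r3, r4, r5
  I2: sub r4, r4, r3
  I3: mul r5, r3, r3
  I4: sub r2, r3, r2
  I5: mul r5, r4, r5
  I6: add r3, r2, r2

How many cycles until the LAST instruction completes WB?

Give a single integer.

I0 sub r4 <- r5,r2: IF@1 ID@2 stall=0 (-) EX@3 MEM@4 WB@5
I1 add r3 <- r4,r5: IF@2 ID@3 stall=2 (RAW on I0.r4 (WB@5)) EX@6 MEM@7 WB@8
I2 sub r4 <- r4,r3: IF@3 ID@6 stall=2 (RAW on I1.r3 (WB@8)) EX@9 MEM@10 WB@11
I3 mul r5 <- r3,r3: IF@6 ID@9 stall=0 (-) EX@10 MEM@11 WB@12
I4 sub r2 <- r3,r2: IF@9 ID@10 stall=0 (-) EX@11 MEM@12 WB@13
I5 mul r5 <- r4,r5: IF@10 ID@11 stall=1 (RAW on I3.r5 (WB@12)) EX@13 MEM@14 WB@15
I6 add r3 <- r2,r2: IF@11 ID@13 stall=0 (-) EX@14 MEM@15 WB@16

Answer: 16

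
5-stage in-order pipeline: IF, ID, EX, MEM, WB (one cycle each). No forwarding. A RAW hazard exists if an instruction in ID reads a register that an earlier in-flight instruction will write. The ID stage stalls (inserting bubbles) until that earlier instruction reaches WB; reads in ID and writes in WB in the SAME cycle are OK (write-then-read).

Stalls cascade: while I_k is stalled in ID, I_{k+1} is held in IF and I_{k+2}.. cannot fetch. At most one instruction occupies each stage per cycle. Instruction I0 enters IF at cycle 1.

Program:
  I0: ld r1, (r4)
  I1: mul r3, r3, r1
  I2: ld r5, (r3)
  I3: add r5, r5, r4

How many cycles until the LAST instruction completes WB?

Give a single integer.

I0 ld r1 <- r4: IF@1 ID@2 stall=0 (-) EX@3 MEM@4 WB@5
I1 mul r3 <- r3,r1: IF@2 ID@3 stall=2 (RAW on I0.r1 (WB@5)) EX@6 MEM@7 WB@8
I2 ld r5 <- r3: IF@3 ID@6 stall=2 (RAW on I1.r3 (WB@8)) EX@9 MEM@10 WB@11
I3 add r5 <- r5,r4: IF@6 ID@9 stall=2 (RAW on I2.r5 (WB@11)) EX@12 MEM@13 WB@14

Answer: 14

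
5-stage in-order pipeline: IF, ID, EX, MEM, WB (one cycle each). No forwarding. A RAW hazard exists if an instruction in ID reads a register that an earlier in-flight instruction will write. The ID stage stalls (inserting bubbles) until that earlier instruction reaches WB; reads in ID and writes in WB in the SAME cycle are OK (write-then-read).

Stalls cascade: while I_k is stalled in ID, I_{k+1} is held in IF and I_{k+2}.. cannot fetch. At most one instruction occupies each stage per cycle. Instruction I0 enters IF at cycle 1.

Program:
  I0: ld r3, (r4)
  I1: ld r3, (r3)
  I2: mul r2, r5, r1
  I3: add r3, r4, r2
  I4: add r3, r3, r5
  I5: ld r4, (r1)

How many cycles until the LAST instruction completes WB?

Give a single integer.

I0 ld r3 <- r4: IF@1 ID@2 stall=0 (-) EX@3 MEM@4 WB@5
I1 ld r3 <- r3: IF@2 ID@3 stall=2 (RAW on I0.r3 (WB@5)) EX@6 MEM@7 WB@8
I2 mul r2 <- r5,r1: IF@3 ID@6 stall=0 (-) EX@7 MEM@8 WB@9
I3 add r3 <- r4,r2: IF@6 ID@7 stall=2 (RAW on I2.r2 (WB@9)) EX@10 MEM@11 WB@12
I4 add r3 <- r3,r5: IF@7 ID@10 stall=2 (RAW on I3.r3 (WB@12)) EX@13 MEM@14 WB@15
I5 ld r4 <- r1: IF@10 ID@13 stall=0 (-) EX@14 MEM@15 WB@16

Answer: 16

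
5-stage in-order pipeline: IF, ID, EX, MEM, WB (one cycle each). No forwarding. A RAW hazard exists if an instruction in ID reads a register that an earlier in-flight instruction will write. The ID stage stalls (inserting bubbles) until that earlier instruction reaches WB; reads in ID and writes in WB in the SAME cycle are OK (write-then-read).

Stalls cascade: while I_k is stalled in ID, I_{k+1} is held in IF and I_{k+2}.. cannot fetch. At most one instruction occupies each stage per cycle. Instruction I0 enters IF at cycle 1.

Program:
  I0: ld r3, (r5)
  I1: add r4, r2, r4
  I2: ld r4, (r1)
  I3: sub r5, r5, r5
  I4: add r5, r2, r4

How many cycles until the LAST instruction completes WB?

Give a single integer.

I0 ld r3 <- r5: IF@1 ID@2 stall=0 (-) EX@3 MEM@4 WB@5
I1 add r4 <- r2,r4: IF@2 ID@3 stall=0 (-) EX@4 MEM@5 WB@6
I2 ld r4 <- r1: IF@3 ID@4 stall=0 (-) EX@5 MEM@6 WB@7
I3 sub r5 <- r5,r5: IF@4 ID@5 stall=0 (-) EX@6 MEM@7 WB@8
I4 add r5 <- r2,r4: IF@5 ID@6 stall=1 (RAW on I2.r4 (WB@7)) EX@8 MEM@9 WB@10

Answer: 10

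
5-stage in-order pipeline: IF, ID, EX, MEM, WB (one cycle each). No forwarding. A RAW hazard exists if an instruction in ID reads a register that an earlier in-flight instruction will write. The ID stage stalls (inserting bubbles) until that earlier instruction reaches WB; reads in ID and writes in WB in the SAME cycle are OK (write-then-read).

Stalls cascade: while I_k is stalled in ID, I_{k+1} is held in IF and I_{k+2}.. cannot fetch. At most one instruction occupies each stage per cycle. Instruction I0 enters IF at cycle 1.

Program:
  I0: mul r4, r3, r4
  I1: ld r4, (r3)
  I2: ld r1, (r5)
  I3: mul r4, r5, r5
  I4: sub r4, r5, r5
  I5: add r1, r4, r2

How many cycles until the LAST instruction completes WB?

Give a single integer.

I0 mul r4 <- r3,r4: IF@1 ID@2 stall=0 (-) EX@3 MEM@4 WB@5
I1 ld r4 <- r3: IF@2 ID@3 stall=0 (-) EX@4 MEM@5 WB@6
I2 ld r1 <- r5: IF@3 ID@4 stall=0 (-) EX@5 MEM@6 WB@7
I3 mul r4 <- r5,r5: IF@4 ID@5 stall=0 (-) EX@6 MEM@7 WB@8
I4 sub r4 <- r5,r5: IF@5 ID@6 stall=0 (-) EX@7 MEM@8 WB@9
I5 add r1 <- r4,r2: IF@6 ID@7 stall=2 (RAW on I4.r4 (WB@9)) EX@10 MEM@11 WB@12

Answer: 12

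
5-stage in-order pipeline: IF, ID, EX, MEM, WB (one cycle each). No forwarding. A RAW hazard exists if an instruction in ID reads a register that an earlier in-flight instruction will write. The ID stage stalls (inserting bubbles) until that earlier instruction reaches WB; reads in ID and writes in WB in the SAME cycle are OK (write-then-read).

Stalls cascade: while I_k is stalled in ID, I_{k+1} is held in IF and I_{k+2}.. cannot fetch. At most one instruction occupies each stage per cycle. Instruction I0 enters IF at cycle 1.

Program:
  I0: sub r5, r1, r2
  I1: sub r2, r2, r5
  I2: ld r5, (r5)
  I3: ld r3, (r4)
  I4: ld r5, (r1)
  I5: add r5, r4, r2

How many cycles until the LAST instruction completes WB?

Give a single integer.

Answer: 12

Derivation:
I0 sub r5 <- r1,r2: IF@1 ID@2 stall=0 (-) EX@3 MEM@4 WB@5
I1 sub r2 <- r2,r5: IF@2 ID@3 stall=2 (RAW on I0.r5 (WB@5)) EX@6 MEM@7 WB@8
I2 ld r5 <- r5: IF@3 ID@6 stall=0 (-) EX@7 MEM@8 WB@9
I3 ld r3 <- r4: IF@6 ID@7 stall=0 (-) EX@8 MEM@9 WB@10
I4 ld r5 <- r1: IF@7 ID@8 stall=0 (-) EX@9 MEM@10 WB@11
I5 add r5 <- r4,r2: IF@8 ID@9 stall=0 (-) EX@10 MEM@11 WB@12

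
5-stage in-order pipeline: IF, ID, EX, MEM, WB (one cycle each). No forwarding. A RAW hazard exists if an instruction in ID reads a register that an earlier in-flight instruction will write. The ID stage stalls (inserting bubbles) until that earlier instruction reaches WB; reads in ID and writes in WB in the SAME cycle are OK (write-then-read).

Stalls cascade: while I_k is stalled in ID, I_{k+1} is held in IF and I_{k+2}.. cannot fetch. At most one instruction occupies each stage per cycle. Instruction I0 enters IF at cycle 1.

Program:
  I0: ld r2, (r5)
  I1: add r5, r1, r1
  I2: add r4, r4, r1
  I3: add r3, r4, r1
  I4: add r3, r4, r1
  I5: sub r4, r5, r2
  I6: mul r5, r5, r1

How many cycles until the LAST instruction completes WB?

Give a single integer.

I0 ld r2 <- r5: IF@1 ID@2 stall=0 (-) EX@3 MEM@4 WB@5
I1 add r5 <- r1,r1: IF@2 ID@3 stall=0 (-) EX@4 MEM@5 WB@6
I2 add r4 <- r4,r1: IF@3 ID@4 stall=0 (-) EX@5 MEM@6 WB@7
I3 add r3 <- r4,r1: IF@4 ID@5 stall=2 (RAW on I2.r4 (WB@7)) EX@8 MEM@9 WB@10
I4 add r3 <- r4,r1: IF@5 ID@8 stall=0 (-) EX@9 MEM@10 WB@11
I5 sub r4 <- r5,r2: IF@8 ID@9 stall=0 (-) EX@10 MEM@11 WB@12
I6 mul r5 <- r5,r1: IF@9 ID@10 stall=0 (-) EX@11 MEM@12 WB@13

Answer: 13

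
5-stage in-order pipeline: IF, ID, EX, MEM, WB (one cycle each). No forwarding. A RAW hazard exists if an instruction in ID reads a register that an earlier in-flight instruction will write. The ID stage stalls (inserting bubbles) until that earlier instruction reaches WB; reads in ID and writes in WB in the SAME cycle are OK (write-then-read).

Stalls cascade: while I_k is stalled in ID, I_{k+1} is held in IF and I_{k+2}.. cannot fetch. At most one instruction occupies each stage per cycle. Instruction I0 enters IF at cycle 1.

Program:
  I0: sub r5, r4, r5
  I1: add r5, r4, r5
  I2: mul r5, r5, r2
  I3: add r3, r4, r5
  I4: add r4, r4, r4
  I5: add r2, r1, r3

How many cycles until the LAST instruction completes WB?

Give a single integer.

I0 sub r5 <- r4,r5: IF@1 ID@2 stall=0 (-) EX@3 MEM@4 WB@5
I1 add r5 <- r4,r5: IF@2 ID@3 stall=2 (RAW on I0.r5 (WB@5)) EX@6 MEM@7 WB@8
I2 mul r5 <- r5,r2: IF@3 ID@6 stall=2 (RAW on I1.r5 (WB@8)) EX@9 MEM@10 WB@11
I3 add r3 <- r4,r5: IF@6 ID@9 stall=2 (RAW on I2.r5 (WB@11)) EX@12 MEM@13 WB@14
I4 add r4 <- r4,r4: IF@9 ID@12 stall=0 (-) EX@13 MEM@14 WB@15
I5 add r2 <- r1,r3: IF@12 ID@13 stall=1 (RAW on I3.r3 (WB@14)) EX@15 MEM@16 WB@17

Answer: 17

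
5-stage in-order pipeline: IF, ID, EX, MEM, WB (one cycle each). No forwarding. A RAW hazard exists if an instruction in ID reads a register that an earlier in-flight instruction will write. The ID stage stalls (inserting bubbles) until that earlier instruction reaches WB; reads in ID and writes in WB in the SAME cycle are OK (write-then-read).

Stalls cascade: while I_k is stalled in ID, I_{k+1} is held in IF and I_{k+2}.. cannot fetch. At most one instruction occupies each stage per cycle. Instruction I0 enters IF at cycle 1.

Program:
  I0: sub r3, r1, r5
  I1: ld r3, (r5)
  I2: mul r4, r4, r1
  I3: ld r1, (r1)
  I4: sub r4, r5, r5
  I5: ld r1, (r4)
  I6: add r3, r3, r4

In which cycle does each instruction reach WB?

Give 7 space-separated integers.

I0 sub r3 <- r1,r5: IF@1 ID@2 stall=0 (-) EX@3 MEM@4 WB@5
I1 ld r3 <- r5: IF@2 ID@3 stall=0 (-) EX@4 MEM@5 WB@6
I2 mul r4 <- r4,r1: IF@3 ID@4 stall=0 (-) EX@5 MEM@6 WB@7
I3 ld r1 <- r1: IF@4 ID@5 stall=0 (-) EX@6 MEM@7 WB@8
I4 sub r4 <- r5,r5: IF@5 ID@6 stall=0 (-) EX@7 MEM@8 WB@9
I5 ld r1 <- r4: IF@6 ID@7 stall=2 (RAW on I4.r4 (WB@9)) EX@10 MEM@11 WB@12
I6 add r3 <- r3,r4: IF@7 ID@10 stall=0 (-) EX@11 MEM@12 WB@13

Answer: 5 6 7 8 9 12 13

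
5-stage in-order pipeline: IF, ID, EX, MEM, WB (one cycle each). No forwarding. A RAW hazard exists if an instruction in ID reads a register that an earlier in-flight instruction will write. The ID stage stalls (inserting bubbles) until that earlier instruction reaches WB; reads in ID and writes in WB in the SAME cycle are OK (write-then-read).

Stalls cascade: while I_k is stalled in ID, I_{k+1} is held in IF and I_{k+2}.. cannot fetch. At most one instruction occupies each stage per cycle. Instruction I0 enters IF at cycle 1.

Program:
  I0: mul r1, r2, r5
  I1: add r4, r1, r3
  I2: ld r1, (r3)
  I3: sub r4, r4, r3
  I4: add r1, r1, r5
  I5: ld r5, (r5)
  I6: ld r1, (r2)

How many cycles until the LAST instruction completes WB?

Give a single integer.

I0 mul r1 <- r2,r5: IF@1 ID@2 stall=0 (-) EX@3 MEM@4 WB@5
I1 add r4 <- r1,r3: IF@2 ID@3 stall=2 (RAW on I0.r1 (WB@5)) EX@6 MEM@7 WB@8
I2 ld r1 <- r3: IF@3 ID@6 stall=0 (-) EX@7 MEM@8 WB@9
I3 sub r4 <- r4,r3: IF@6 ID@7 stall=1 (RAW on I1.r4 (WB@8)) EX@9 MEM@10 WB@11
I4 add r1 <- r1,r5: IF@7 ID@9 stall=0 (-) EX@10 MEM@11 WB@12
I5 ld r5 <- r5: IF@9 ID@10 stall=0 (-) EX@11 MEM@12 WB@13
I6 ld r1 <- r2: IF@10 ID@11 stall=0 (-) EX@12 MEM@13 WB@14

Answer: 14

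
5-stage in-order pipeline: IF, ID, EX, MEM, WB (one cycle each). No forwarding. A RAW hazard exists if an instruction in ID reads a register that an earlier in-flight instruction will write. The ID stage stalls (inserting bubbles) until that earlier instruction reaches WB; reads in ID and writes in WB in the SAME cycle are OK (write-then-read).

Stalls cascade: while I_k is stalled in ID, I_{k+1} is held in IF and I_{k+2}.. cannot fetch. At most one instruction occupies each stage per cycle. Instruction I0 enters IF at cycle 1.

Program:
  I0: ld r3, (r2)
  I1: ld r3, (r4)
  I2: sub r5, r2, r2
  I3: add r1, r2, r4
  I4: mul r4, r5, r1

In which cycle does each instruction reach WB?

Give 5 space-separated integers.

I0 ld r3 <- r2: IF@1 ID@2 stall=0 (-) EX@3 MEM@4 WB@5
I1 ld r3 <- r4: IF@2 ID@3 stall=0 (-) EX@4 MEM@5 WB@6
I2 sub r5 <- r2,r2: IF@3 ID@4 stall=0 (-) EX@5 MEM@6 WB@7
I3 add r1 <- r2,r4: IF@4 ID@5 stall=0 (-) EX@6 MEM@7 WB@8
I4 mul r4 <- r5,r1: IF@5 ID@6 stall=2 (RAW on I3.r1 (WB@8)) EX@9 MEM@10 WB@11

Answer: 5 6 7 8 11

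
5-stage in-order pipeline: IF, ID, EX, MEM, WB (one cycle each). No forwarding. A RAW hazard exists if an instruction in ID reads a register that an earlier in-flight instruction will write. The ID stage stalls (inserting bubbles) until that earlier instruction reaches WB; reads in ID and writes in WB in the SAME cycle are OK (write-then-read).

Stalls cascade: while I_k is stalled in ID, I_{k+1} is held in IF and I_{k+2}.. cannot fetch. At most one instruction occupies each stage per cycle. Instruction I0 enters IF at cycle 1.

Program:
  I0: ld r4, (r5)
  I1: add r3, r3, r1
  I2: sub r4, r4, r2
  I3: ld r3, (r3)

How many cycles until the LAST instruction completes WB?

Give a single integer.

Answer: 9

Derivation:
I0 ld r4 <- r5: IF@1 ID@2 stall=0 (-) EX@3 MEM@4 WB@5
I1 add r3 <- r3,r1: IF@2 ID@3 stall=0 (-) EX@4 MEM@5 WB@6
I2 sub r4 <- r4,r2: IF@3 ID@4 stall=1 (RAW on I0.r4 (WB@5)) EX@6 MEM@7 WB@8
I3 ld r3 <- r3: IF@4 ID@6 stall=0 (-) EX@7 MEM@8 WB@9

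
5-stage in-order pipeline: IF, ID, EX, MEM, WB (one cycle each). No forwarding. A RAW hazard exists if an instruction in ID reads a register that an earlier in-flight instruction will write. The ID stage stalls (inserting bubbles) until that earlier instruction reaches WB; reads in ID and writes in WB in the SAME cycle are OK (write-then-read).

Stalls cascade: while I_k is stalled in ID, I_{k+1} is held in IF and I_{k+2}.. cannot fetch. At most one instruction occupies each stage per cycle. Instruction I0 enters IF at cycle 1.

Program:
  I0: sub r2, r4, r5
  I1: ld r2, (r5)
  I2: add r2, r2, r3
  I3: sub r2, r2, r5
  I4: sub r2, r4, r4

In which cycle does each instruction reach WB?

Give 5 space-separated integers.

I0 sub r2 <- r4,r5: IF@1 ID@2 stall=0 (-) EX@3 MEM@4 WB@5
I1 ld r2 <- r5: IF@2 ID@3 stall=0 (-) EX@4 MEM@5 WB@6
I2 add r2 <- r2,r3: IF@3 ID@4 stall=2 (RAW on I1.r2 (WB@6)) EX@7 MEM@8 WB@9
I3 sub r2 <- r2,r5: IF@4 ID@7 stall=2 (RAW on I2.r2 (WB@9)) EX@10 MEM@11 WB@12
I4 sub r2 <- r4,r4: IF@7 ID@10 stall=0 (-) EX@11 MEM@12 WB@13

Answer: 5 6 9 12 13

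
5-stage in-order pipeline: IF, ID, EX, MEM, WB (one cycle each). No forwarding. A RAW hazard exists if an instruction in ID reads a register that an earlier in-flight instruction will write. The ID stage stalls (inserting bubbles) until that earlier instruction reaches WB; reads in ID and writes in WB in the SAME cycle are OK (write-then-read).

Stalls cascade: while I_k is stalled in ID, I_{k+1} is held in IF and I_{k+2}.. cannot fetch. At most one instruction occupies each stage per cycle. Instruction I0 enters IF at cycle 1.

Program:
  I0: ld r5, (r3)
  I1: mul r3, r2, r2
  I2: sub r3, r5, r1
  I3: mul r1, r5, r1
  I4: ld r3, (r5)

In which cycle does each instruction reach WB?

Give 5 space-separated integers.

Answer: 5 6 8 9 10

Derivation:
I0 ld r5 <- r3: IF@1 ID@2 stall=0 (-) EX@3 MEM@4 WB@5
I1 mul r3 <- r2,r2: IF@2 ID@3 stall=0 (-) EX@4 MEM@5 WB@6
I2 sub r3 <- r5,r1: IF@3 ID@4 stall=1 (RAW on I0.r5 (WB@5)) EX@6 MEM@7 WB@8
I3 mul r1 <- r5,r1: IF@4 ID@6 stall=0 (-) EX@7 MEM@8 WB@9
I4 ld r3 <- r5: IF@6 ID@7 stall=0 (-) EX@8 MEM@9 WB@10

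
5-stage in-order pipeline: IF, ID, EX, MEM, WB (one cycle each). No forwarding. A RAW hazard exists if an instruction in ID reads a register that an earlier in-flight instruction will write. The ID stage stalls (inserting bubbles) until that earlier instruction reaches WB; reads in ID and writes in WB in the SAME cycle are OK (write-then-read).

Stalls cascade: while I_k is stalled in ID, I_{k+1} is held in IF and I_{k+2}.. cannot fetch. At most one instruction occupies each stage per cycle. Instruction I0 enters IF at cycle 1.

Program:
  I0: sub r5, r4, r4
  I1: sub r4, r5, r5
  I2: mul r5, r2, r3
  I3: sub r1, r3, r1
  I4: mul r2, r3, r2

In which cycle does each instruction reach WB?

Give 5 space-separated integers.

Answer: 5 8 9 10 11

Derivation:
I0 sub r5 <- r4,r4: IF@1 ID@2 stall=0 (-) EX@3 MEM@4 WB@5
I1 sub r4 <- r5,r5: IF@2 ID@3 stall=2 (RAW on I0.r5 (WB@5)) EX@6 MEM@7 WB@8
I2 mul r5 <- r2,r3: IF@3 ID@6 stall=0 (-) EX@7 MEM@8 WB@9
I3 sub r1 <- r3,r1: IF@6 ID@7 stall=0 (-) EX@8 MEM@9 WB@10
I4 mul r2 <- r3,r2: IF@7 ID@8 stall=0 (-) EX@9 MEM@10 WB@11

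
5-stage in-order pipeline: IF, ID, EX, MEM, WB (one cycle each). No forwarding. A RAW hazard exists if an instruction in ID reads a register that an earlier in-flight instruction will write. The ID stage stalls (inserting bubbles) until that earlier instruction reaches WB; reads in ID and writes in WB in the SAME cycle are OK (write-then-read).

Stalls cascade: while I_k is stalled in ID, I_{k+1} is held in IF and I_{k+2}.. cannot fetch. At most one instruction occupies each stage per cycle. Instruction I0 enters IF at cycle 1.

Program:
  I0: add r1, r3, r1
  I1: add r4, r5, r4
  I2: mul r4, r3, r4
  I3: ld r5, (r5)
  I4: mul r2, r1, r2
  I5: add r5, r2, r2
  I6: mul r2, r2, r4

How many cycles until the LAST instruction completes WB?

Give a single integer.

I0 add r1 <- r3,r1: IF@1 ID@2 stall=0 (-) EX@3 MEM@4 WB@5
I1 add r4 <- r5,r4: IF@2 ID@3 stall=0 (-) EX@4 MEM@5 WB@6
I2 mul r4 <- r3,r4: IF@3 ID@4 stall=2 (RAW on I1.r4 (WB@6)) EX@7 MEM@8 WB@9
I3 ld r5 <- r5: IF@4 ID@7 stall=0 (-) EX@8 MEM@9 WB@10
I4 mul r2 <- r1,r2: IF@7 ID@8 stall=0 (-) EX@9 MEM@10 WB@11
I5 add r5 <- r2,r2: IF@8 ID@9 stall=2 (RAW on I4.r2 (WB@11)) EX@12 MEM@13 WB@14
I6 mul r2 <- r2,r4: IF@9 ID@12 stall=0 (-) EX@13 MEM@14 WB@15

Answer: 15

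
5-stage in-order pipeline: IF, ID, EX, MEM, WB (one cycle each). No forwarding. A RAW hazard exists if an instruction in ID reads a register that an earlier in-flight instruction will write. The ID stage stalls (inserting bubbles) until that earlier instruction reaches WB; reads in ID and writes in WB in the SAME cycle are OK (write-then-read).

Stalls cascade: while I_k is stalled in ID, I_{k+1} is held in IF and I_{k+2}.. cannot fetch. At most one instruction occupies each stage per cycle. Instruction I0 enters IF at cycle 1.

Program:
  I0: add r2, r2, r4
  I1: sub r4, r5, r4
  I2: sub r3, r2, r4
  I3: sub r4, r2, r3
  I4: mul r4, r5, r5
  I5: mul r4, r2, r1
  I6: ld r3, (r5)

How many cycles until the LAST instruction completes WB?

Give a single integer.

Answer: 15

Derivation:
I0 add r2 <- r2,r4: IF@1 ID@2 stall=0 (-) EX@3 MEM@4 WB@5
I1 sub r4 <- r5,r4: IF@2 ID@3 stall=0 (-) EX@4 MEM@5 WB@6
I2 sub r3 <- r2,r4: IF@3 ID@4 stall=2 (RAW on I1.r4 (WB@6)) EX@7 MEM@8 WB@9
I3 sub r4 <- r2,r3: IF@4 ID@7 stall=2 (RAW on I2.r3 (WB@9)) EX@10 MEM@11 WB@12
I4 mul r4 <- r5,r5: IF@7 ID@10 stall=0 (-) EX@11 MEM@12 WB@13
I5 mul r4 <- r2,r1: IF@10 ID@11 stall=0 (-) EX@12 MEM@13 WB@14
I6 ld r3 <- r5: IF@11 ID@12 stall=0 (-) EX@13 MEM@14 WB@15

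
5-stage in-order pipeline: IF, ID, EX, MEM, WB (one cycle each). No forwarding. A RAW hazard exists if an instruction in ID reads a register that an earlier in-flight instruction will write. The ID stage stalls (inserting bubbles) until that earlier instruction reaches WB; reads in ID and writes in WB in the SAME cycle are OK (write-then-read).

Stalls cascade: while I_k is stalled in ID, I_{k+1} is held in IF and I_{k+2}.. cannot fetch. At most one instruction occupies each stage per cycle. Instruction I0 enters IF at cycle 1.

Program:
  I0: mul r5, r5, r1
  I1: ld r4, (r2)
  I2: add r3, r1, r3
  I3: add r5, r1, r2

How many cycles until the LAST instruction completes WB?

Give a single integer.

Answer: 8

Derivation:
I0 mul r5 <- r5,r1: IF@1 ID@2 stall=0 (-) EX@3 MEM@4 WB@5
I1 ld r4 <- r2: IF@2 ID@3 stall=0 (-) EX@4 MEM@5 WB@6
I2 add r3 <- r1,r3: IF@3 ID@4 stall=0 (-) EX@5 MEM@6 WB@7
I3 add r5 <- r1,r2: IF@4 ID@5 stall=0 (-) EX@6 MEM@7 WB@8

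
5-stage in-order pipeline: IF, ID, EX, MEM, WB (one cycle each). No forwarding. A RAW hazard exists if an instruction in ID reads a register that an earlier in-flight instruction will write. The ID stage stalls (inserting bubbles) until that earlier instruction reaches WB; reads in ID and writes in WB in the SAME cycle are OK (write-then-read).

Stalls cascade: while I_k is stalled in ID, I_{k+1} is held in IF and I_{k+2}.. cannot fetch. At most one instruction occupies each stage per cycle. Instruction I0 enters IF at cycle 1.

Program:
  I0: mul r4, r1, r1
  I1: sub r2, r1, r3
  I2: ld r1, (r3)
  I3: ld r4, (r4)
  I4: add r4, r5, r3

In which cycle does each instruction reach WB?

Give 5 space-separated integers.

Answer: 5 6 7 8 9

Derivation:
I0 mul r4 <- r1,r1: IF@1 ID@2 stall=0 (-) EX@3 MEM@4 WB@5
I1 sub r2 <- r1,r3: IF@2 ID@3 stall=0 (-) EX@4 MEM@5 WB@6
I2 ld r1 <- r3: IF@3 ID@4 stall=0 (-) EX@5 MEM@6 WB@7
I3 ld r4 <- r4: IF@4 ID@5 stall=0 (-) EX@6 MEM@7 WB@8
I4 add r4 <- r5,r3: IF@5 ID@6 stall=0 (-) EX@7 MEM@8 WB@9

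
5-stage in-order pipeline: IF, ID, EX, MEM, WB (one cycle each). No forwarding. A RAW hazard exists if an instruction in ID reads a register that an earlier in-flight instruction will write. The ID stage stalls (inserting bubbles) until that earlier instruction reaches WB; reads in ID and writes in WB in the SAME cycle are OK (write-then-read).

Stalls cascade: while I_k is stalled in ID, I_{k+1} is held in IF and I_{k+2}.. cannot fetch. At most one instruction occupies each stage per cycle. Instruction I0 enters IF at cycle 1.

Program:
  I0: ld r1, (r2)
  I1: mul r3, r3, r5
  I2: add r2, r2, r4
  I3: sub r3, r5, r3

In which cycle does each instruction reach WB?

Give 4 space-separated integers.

I0 ld r1 <- r2: IF@1 ID@2 stall=0 (-) EX@3 MEM@4 WB@5
I1 mul r3 <- r3,r5: IF@2 ID@3 stall=0 (-) EX@4 MEM@5 WB@6
I2 add r2 <- r2,r4: IF@3 ID@4 stall=0 (-) EX@5 MEM@6 WB@7
I3 sub r3 <- r5,r3: IF@4 ID@5 stall=1 (RAW on I1.r3 (WB@6)) EX@7 MEM@8 WB@9

Answer: 5 6 7 9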